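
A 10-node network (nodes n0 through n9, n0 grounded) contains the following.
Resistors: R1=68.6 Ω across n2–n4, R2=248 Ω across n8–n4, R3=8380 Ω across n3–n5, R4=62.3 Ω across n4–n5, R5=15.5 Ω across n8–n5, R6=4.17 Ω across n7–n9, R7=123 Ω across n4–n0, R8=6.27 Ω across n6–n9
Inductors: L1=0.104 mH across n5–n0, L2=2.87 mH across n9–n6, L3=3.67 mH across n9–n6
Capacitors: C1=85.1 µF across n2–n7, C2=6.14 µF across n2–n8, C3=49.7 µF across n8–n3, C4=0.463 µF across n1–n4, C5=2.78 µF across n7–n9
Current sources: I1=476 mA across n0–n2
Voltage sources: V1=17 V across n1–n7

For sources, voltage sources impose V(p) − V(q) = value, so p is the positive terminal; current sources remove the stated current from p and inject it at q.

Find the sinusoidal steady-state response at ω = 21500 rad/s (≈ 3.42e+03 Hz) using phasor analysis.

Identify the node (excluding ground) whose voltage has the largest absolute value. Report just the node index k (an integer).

1

Element admittances at ω=21500 rad/s:
  Y(R1) = 0.01458+0.000j S between n2,n4
  Y(R2) = 0.004032+0.000j S between n8,n4
  Y(L1) = 0.000-0.4472j S between n5,n0
  Y(R3) = 0.0001193+0.000j S between n3,n5
  Y(C1) = 0.000+1.830j S between n2,n7
  Y(L2) = 0.000-0.01621j S between n9,n6
  Y(R4) = 0.01605+0.000j S between n4,n5
  Y(C2) = 0.000+0.1320j S between n2,n8
  Y(R5) = 0.06452+0.000j S between n8,n5
  Y(C3) = 0.000+1.069j S between n8,n3
  Y(R6) = 0.2398+0.000j S between n7,n9
  Y(C4) = 0.000+0.009954j S between n1,n4
  Y(R7) = 0.008130+0.000j S between n4,n0
  I1: injects 0.476 A into n2 (from n0)
  Y(L3) = 0.000-0.01267j S between n9,n6
  Y(R8) = 0.1595+0.000j S between n6,n9
  Y(C5) = 0.000+0.05977j S between n7,n9
  V1: constraint V(n1)−V(n7) = 17
Assemble and solve the 10×10 MNA system:
  V(n1)=22.23-3.018j  V(n2)=5.326-3.054j  V(n3)=5.973-0.09847j  V(n4)=3.936+3.578j  V(n5)=0.06504+0.9928j  V(n6)=5.227-3.018j  V(n7)=5.227-3.018j  V(n8)=5.973-0.09913j  V(n9)=5.227-3.018j
  i(V1)=-0.06566-0.1821j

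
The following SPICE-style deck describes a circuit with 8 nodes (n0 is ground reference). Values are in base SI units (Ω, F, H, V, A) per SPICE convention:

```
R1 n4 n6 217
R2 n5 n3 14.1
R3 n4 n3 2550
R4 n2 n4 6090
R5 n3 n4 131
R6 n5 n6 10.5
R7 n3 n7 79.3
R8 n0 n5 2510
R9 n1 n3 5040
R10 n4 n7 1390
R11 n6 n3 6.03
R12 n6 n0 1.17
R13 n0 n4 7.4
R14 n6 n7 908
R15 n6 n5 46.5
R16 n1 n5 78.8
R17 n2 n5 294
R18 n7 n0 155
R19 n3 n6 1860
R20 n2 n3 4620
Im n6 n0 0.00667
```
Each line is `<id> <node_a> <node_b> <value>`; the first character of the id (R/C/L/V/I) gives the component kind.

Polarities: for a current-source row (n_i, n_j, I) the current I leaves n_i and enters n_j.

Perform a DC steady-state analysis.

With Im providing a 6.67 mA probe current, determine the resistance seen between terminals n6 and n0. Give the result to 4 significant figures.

MNA unknowns: 7 node voltages V₁..V_7
R1: Y=0.004608 on G[4,6]
R2: Y=0.07092 on G[5,3]
R3: Y=0.0003922 on G[4,3]
R4: Y=0.0001642 on G[2,4]
R5: Y=0.007634 on G[3,4]
R6: Y=0.09524 on G[5,6]
R7: Y=0.01261 on G[3,7]
R8: Y=0.0003984 on G[0,5]
R9: Y=0.0001984 on G[1,3]
R10: Y=0.0007194 on G[4,7]
R11: Y=0.1658 on G[6,3]
R12: Y=0.8547 on G[6,0]
R13: Y=0.1351 on G[0,4]
R14: Y=0.001101 on G[6,7]
R15: Y=0.02151 on G[6,5]
R16: Y=0.01269 on G[1,5]
R17: Y=0.003401 on G[2,5]
R18: Y=0.006452 on G[7,0]
R19: Y=0.0005376 on G[3,6]
R20: Y=0.0002165 on G[2,3]
Im: z[6]−=0.00667, z[0]+=0.00667
solve → V1=-0.007481, V2=-0.007175, V3=-0.007255, V4=-0.0006603, V5=-0.007485, V6=-0.007660, V7=-0.004807

R_eq = 1.148 Ω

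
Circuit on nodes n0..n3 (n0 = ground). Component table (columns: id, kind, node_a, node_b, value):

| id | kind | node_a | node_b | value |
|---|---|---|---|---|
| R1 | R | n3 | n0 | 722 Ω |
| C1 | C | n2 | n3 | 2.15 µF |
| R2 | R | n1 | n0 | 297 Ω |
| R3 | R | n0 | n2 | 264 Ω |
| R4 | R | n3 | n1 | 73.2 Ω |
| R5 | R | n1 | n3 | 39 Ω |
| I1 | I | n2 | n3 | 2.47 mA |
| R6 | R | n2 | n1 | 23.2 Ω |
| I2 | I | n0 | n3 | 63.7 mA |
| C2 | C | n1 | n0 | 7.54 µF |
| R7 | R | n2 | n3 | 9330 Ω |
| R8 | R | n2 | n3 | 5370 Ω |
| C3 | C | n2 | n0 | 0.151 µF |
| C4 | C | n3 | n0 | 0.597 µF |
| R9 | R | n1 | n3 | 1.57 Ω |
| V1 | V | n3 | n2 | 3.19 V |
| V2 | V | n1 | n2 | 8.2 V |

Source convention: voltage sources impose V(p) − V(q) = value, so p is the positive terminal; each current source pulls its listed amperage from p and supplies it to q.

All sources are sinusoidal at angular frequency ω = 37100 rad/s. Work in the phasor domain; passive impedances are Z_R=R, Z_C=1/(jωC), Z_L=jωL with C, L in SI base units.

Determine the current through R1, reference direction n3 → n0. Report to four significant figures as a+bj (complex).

-0.006220-0.0004381j A

Element admittances at ω=37100 rad/s:
  Y(R1) = 0.001385+0.000j S between n3,n0
  Y(C1) = 0.000+0.07977j S between n2,n3
  Y(R2) = 0.003367+0.000j S between n1,n0
  Y(R3) = 0.003788+0.000j S between n0,n2
  Y(R4) = 0.01366+0.000j S between n3,n1
  Y(R5) = 0.02564+0.000j S between n1,n3
  I1: injects 0.00247 A into n3 (from n2)
  Y(R6) = 0.04310+0.000j S between n2,n1
  I2: injects 0.0637 A into n3 (from n0)
  Y(C2) = 0.000+0.2797j S between n1,n0
  Y(R7) = 0.0001072+0.000j S between n2,n3
  Y(R8) = 0.0001862+0.000j S between n2,n3
  Y(C3) = 0.000+0.005602j S between n2,n0
  Y(C4) = 0.000+0.02215j S between n3,n0
  Y(R9) = 0.6369+0.000j S between n1,n3
  V1: constraint V(n3)−V(n2) = 3.19
  V2: constraint V(n1)−V(n2) = 8.2
Assemble and solve the 5×5 MNA system:
  V(n1)=0.5191-0.3163j  V(n2)=-7.681-0.3163j  V(n3)=-4.491-0.3163j
  i(V1)=3.452-0.1545j  i(V2)=-3.832-0.1441j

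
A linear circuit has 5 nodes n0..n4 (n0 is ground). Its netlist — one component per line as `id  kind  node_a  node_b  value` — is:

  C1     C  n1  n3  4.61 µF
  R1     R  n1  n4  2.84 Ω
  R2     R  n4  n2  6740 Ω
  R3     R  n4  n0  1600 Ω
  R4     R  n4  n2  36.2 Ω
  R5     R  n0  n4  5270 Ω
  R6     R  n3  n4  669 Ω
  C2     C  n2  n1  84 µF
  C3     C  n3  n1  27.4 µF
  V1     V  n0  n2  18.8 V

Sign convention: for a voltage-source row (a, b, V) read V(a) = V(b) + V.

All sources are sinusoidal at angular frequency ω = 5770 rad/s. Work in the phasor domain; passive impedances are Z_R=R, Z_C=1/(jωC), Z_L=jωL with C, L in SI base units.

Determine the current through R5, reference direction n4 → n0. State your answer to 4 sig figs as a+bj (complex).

-0.003559-5.118e-06j A

Element admittances at ω=5770 rad/s:
  Y(C1) = 0.000+0.02660j S between n1,n3
  Y(R1) = 0.3521+0.000j S between n1,n4
  Y(R2) = 0.0001484+0.000j S between n4,n2
  Y(R3) = 0.0006250+0.000j S between n4,n0
  Y(R4) = 0.02762+0.000j S between n4,n2
  Y(R5) = 0.0001898+0.000j S between n0,n4
  Y(R6) = 0.001495+0.000j S between n3,n4
  Y(C2) = 0.000+0.4847j S between n2,n1
  Y(C3) = 0.000+0.1581j S between n3,n1
  V1: constraint V(n0)−V(n2) = 18.8
Assemble and solve the 5×5 MNA system:
  V(n1)=-18.80-0.02915j  V(n2)=-18.80+0.000j  V(n3)=-18.80-0.02948j  V(n4)=-18.76-0.02697j
  i(V1)=-0.01528-2.198e-05j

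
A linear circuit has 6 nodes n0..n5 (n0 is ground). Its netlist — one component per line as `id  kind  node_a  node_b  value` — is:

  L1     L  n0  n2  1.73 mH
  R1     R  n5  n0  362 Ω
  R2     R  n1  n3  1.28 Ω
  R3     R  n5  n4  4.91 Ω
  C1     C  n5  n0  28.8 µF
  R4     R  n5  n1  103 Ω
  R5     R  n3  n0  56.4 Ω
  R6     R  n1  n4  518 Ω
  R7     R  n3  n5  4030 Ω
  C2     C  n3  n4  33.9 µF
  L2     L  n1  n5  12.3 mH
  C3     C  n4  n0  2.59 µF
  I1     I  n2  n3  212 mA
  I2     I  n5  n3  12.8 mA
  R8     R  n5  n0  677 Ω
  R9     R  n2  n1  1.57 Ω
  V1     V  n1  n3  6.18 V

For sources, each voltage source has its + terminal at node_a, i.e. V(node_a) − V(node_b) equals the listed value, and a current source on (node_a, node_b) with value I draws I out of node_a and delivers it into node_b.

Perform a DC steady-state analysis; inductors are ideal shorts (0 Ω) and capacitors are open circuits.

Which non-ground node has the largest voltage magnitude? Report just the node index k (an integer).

3

MNA unknowns: 5 node voltages V₁..V_5 plus 3 source currents (L1, L2, V1)
L1: row V0−V2=0, i_L1 at 0,2
R1: Y=0.002762 on G[5,0]
R2: Y=0.7812 on G[1,3]
R3: Y=0.2037 on G[5,4]
C1: Y=0.000 on G[5,0]
R4: Y=0.009709 on G[5,1]
R5: Y=0.01773 on G[3,0]
R6: Y=0.001931 on G[1,4]
R7: Y=0.0002481 on G[3,5]
C2: Y=0.000 on G[3,4]
L2: row V1−V5=0, i_L2 at 1,5
C3: Y=0.000 on G[4,0]
I1: z[2]−=0.212, z[3]+=0.212
I2: z[5]−=0.0128, z[3]+=0.0128
R8: Y=0.001477 on G[5,0]
R9: Y=0.6369 on G[2,1]
V1: row V1−V3=6.18, i_V1 at 1,3
solve → V1=0.4880, V2=0.000, V3=-5.692, V4=0.4880, V5=0.4880
aux → i_L1=-0.09885, i_L2=0.01640, i_V1=-5.155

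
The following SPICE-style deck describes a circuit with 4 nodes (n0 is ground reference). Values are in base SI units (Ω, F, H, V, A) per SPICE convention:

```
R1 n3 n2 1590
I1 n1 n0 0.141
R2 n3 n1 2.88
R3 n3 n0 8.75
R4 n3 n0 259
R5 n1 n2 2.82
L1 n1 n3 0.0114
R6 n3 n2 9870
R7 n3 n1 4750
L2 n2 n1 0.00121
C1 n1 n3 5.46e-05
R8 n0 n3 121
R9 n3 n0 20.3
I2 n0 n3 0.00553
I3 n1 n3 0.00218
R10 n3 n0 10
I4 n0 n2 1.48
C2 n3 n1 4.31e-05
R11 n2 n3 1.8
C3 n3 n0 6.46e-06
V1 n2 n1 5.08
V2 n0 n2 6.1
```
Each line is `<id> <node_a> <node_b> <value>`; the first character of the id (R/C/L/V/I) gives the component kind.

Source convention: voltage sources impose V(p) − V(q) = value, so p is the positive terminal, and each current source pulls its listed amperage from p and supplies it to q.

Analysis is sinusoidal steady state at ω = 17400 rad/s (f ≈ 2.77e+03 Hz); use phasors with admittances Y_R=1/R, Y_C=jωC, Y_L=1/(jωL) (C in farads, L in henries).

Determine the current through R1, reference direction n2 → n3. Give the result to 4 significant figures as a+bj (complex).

0.001946+0.001244j A

Element admittances at ω=17400 rad/s:
  Y(R1) = 0.0006289+0.000j S between n3,n2
  I1: injects 0.141 A into n0 (from n1)
  Y(R2) = 0.3472+0.000j S between n3,n1
  Y(R3) = 0.1143+0.000j S between n3,n0
  Y(R4) = 0.003861+0.000j S between n3,n0
  Y(R5) = 0.3546+0.000j S between n1,n2
  Y(L1) = 0.000-0.005041j S between n1,n3
  Y(R6) = 0.0001013+0.000j S between n3,n2
  Y(R7) = 0.0002105+0.000j S between n3,n1
  Y(L2) = 0.000-0.04750j S between n2,n1
  Y(C1) = 0.000+0.9500j S between n1,n3
  Y(R8) = 0.008264+0.000j S between n0,n3
  Y(R9) = 0.04926+0.000j S between n3,n0
  I2: injects 0.00553 A into n3 (from n0)
  I3: injects 0.00218 A into n3 (from n1)
  Y(R10) = 0.1000+0.000j S between n3,n0
  I4: injects 1.48 A into n2 (from n0)
  Y(C2) = 0.000+0.7499j S between n3,n1
  Y(R11) = 0.5556+0.000j S between n2,n3
  Y(C3) = 0.000+0.1124j S between n3,n0
  V1: constraint V(n2)−V(n1) = 5.08
  V2: constraint V(n0)−V(n2) = 6.1
Assemble and solve the 5×5 MNA system:
  V(n1)=-11.18+0.000j  V(n2)=-6.100+0.000j  V(n3)=-9.194-1.977j
  i(V1)=-5.700-2.437j  i(V2)=-3.657-1.579j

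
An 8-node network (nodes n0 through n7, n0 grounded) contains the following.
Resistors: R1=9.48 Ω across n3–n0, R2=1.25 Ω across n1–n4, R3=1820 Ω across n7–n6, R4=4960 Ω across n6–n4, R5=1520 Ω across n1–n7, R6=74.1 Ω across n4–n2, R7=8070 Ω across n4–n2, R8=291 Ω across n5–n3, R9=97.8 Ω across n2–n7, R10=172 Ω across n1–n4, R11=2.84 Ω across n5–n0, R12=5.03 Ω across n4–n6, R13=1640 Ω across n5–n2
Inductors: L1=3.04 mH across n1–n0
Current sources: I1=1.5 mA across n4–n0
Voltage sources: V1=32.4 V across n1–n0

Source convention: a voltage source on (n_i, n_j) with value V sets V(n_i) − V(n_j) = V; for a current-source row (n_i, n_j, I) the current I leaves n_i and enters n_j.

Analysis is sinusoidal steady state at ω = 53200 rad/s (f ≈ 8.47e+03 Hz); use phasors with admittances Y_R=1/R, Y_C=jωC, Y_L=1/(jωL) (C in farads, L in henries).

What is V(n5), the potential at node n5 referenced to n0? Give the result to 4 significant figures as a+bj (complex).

Apply KCL at each of the 7 non-ground nodes and solve the resulting linear system.
Node n1: branches {R2, R5, L1, R10, V1} → V_1 = 32.40+0.000j
Node n2: branches {R6, R7, R9, R13} → V_2 = 31.09+0.000j
Node n3: branches {R1, R8} → V_3 = 0.001680+0.000j
Node n4: branches {R2, R4, R6, R7, R10, I1, R12} → V_4 = 32.38+0.000j
Node n5: branches {R8, R11, R13} → V_5 = 0.05324+0.000j
Node n6: branches {R3, R4, R12} → V_6 = 32.37+0.000j
Node n7: branches {R3, R5, R9} → V_7 = 31.23+0.000j
Source currents: i(V1)=-0.02042+0.2003j

0.05324+0.000j V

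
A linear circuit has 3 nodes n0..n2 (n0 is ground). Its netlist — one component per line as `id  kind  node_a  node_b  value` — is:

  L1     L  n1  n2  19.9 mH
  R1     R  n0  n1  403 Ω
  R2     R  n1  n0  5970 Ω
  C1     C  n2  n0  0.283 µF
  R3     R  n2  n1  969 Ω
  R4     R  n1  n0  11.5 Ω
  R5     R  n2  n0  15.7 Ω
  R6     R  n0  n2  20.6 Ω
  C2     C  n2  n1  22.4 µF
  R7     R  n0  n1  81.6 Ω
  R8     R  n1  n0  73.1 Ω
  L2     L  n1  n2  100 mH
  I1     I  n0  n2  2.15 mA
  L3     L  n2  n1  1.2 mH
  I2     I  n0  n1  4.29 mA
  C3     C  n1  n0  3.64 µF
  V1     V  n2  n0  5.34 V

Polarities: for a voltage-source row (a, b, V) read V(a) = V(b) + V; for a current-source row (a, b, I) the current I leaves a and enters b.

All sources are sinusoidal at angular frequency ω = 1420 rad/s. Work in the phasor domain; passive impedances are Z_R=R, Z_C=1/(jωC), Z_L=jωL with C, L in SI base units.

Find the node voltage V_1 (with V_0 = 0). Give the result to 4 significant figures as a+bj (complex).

Apply KCL at each of the 2 non-ground nodes and solve the resulting linear system.
Node n1: branches {L1, R1, R2, R3, R4, C2, R7, R8, L2, L3, I2, C3} → V_1 = 5.189-1.005j
Node n2: branches {L1, C1, R3, R5, R6, C2, L2, I1, L3, V1} → V_2 = 5.340+0.000j
Source currents: i(V1)=-1.198+0.08711j

5.189-1.005j V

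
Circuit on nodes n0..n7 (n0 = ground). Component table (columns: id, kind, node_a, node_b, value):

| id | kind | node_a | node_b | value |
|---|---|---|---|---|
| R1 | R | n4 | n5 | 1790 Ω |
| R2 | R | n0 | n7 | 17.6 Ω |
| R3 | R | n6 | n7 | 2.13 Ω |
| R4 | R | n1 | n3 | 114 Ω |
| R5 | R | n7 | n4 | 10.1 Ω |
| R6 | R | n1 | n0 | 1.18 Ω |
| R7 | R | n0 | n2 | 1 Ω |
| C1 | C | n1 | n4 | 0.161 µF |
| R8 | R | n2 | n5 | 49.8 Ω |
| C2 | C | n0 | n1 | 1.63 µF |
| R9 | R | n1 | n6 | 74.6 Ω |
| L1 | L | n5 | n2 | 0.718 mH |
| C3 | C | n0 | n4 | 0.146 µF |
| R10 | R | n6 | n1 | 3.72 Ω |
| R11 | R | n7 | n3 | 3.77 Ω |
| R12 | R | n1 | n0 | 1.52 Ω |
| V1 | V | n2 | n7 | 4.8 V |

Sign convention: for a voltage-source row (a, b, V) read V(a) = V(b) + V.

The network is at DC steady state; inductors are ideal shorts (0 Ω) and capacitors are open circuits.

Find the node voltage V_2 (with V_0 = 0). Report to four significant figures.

0.8700 V

MNA unknowns: 7 node voltages V₁..V_7 plus 2 source currents (L1, V1)
R1: Y=0.0005587 on G[4,5]
R2: Y=0.05682 on G[0,7]
R3: Y=0.4695 on G[6,7]
R4: Y=0.008772 on G[1,3]
R5: Y=0.09901 on G[7,4]
R6: Y=0.8475 on G[1,0]
R7: Y=1.000 on G[0,2]
C1: Y=0.000 on G[1,4]
R8: Y=0.02008 on G[2,5]
C2: Y=0.000 on G[0,1]
R9: Y=0.01340 on G[1,6]
L1: row V5−V2=0, i_L1 at 5,2
C3: Y=0.000 on G[0,4]
R10: Y=0.2688 on G[6,1]
R11: Y=0.2653 on G[7,3]
R12: Y=0.6579 on G[1,0]
V1: row V2−V7=4.8, i_V1 at 2,7
solve → V1=-0.4296, V2=0.8700, V3=-3.818, V4=-3.903, V5=0.8700, V6=-2.616, V7=-3.930
aux → i_L1=-0.002667, i_V1=-0.8727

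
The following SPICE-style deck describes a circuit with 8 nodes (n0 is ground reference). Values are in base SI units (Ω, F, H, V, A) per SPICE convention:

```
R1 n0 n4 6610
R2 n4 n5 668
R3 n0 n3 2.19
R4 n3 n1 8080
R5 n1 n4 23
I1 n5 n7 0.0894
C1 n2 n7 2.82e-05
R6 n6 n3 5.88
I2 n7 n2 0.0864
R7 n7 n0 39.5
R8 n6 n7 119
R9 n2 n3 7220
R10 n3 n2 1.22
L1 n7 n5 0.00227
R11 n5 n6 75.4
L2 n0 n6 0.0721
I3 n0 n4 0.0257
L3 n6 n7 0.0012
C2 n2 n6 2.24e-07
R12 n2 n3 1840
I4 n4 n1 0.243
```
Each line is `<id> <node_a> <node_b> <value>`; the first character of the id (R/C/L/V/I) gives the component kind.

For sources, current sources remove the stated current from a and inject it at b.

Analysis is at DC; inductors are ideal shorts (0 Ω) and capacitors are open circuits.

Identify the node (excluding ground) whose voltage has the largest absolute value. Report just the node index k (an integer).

Apply KCL at each of the 7 non-ground nodes and solve the resulting linear system.
Node n1: branches {R4, R5, I4} → V_1 = 19.66
Node n2: branches {C1, I2, R9, R10, C2, R12} → V_2 = 0.2470
Node n3: branches {R3, R4, R6, R9, R10, R12} → V_3 = 0.1417
Node n4: branches {R1, R2, R5, I3, I4} → V_4 = 14.13
Node n5: branches {R2, I1, L1, R11} → V_5 = 0.000
Node n6: branches {R6, R8, R11, L2, L3, C2} → V_6 = 0.000
Node n7: branches {I1, C1, I2, R7, R8, L1, L3} → V_7 = 0.000
Source currents: i(L1)=0.06825, i(L2)=0.04115, i(L3)=0.06525

1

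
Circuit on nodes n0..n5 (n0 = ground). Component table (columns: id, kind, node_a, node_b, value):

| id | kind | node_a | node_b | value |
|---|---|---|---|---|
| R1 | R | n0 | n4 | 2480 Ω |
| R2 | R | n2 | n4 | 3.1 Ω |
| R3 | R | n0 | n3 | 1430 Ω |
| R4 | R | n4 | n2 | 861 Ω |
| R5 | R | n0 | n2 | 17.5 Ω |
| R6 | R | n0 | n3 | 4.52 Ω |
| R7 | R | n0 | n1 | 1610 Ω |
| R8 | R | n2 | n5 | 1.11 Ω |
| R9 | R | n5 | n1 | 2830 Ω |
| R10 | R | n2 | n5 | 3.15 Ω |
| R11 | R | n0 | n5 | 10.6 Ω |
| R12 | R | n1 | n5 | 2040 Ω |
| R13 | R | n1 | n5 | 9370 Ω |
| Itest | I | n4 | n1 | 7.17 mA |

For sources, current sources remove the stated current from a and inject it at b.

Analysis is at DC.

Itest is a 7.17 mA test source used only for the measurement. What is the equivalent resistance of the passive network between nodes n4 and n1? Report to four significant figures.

R_eq = 641.1 Ω

Apply KCL at each of the 5 non-ground nodes and solve the resulting linear system.
Node n1: branches {R7, R9, R12, R13, Itest} → V_1 = 4.553
Node n2: branches {R2, R4, R5, R8, R10} → V_2 = -0.02158
Node n3: branches {R3, R6} → V_3 = 0.000
Node n4: branches {R1, R2, R4, Itest} → V_4 = -0.04367
Node n5: branches {R8, R9, R10, R11, R12, R13} → V_5 = -0.01672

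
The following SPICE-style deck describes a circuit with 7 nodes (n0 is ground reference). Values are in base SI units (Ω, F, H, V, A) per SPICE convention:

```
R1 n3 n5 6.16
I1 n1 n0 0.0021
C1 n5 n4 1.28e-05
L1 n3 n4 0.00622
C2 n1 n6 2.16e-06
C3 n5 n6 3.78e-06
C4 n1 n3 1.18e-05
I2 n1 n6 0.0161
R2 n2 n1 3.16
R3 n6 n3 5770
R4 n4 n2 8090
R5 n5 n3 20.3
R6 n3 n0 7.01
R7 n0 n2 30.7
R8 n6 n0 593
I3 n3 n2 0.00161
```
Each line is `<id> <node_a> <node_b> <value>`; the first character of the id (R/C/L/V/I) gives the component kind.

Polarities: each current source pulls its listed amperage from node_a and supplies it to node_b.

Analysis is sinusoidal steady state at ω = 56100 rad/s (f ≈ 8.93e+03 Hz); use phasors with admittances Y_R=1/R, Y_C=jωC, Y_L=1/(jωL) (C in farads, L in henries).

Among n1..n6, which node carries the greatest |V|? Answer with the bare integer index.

MNA unknowns: 6 node voltages V₁..V_6
R1: Y=0.1623+0.000j on G[3,5]
I1: z[1]−=0.0021, z[0]+=0.0021
C1: Y=0.000+0.7181j on G[5,4]
L1: Y=0.000-0.002866j on G[3,4]
C2: Y=0.000+0.1212j on G[1,6]
C3: Y=0.000+0.2121j on G[5,6]
C4: Y=0.000+0.6620j on G[1,3]
I2: z[1]−=0.0161, z[6]+=0.0161
R2: Y=0.3165+0.000j on G[2,1]
R3: Y=0.0001733+0.000j on G[6,3]
R4: Y=0.0001236+0.000j on G[4,2]
R5: Y=0.04926+0.000j on G[5,3]
R6: Y=0.1427+0.000j on G[3,0]
R7: Y=0.03257+0.000j on G[0,2]
R8: Y=0.001686+0.000j on G[6,0]
I3: z[3]−=0.00161, z[2]+=0.00161
solve → V1=-0.01014+0.01134j, V2=-0.004568+0.01028j, V3=-0.01383-0.001721j, V4=0.02564-0.01390j, V5=0.02547-0.01386j, V6=0.01282-0.05293j

6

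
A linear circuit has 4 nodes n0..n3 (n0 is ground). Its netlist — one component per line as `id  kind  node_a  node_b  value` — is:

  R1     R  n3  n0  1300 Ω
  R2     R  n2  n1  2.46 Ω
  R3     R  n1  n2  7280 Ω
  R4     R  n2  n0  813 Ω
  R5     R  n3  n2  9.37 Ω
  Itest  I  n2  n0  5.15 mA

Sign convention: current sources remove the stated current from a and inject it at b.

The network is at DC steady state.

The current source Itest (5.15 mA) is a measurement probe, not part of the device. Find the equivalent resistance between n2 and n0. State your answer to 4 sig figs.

R_eq = 501.6 Ω

Apply KCL at each of the 3 non-ground nodes and solve the resulting linear system.
Node n1: branches {R2, R3} → V_1 = -2.583
Node n2: branches {R2, R3, R4, R5, Itest} → V_2 = -2.583
Node n3: branches {R1, R5} → V_3 = -2.565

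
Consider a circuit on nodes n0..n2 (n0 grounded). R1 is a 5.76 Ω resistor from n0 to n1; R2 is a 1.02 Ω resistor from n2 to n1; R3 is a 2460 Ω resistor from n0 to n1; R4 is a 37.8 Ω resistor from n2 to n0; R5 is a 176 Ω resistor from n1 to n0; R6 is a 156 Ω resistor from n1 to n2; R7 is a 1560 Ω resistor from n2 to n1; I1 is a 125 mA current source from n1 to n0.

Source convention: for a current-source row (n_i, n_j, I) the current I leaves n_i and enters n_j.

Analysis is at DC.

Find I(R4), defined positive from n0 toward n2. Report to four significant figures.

Element admittances at DC:
  Y(R1) = 0.1736 S between n0,n1
  Y(R2) = 0.9804 S between n2,n1
  Y(R3) = 0.0004065 S between n0,n1
  Y(R4) = 0.02646 S between n2,n0
  Y(R5) = 0.005682 S between n1,n0
  Y(R6) = 0.006410 S between n1,n2
  Y(R7) = 0.0006410 S between n2,n1
  I1: injects 0.125 A into n0 (from n1)
Assemble and solve the 2×2 MNA system:
  V(n1)=-0.6084  V(n2)=-0.5925

0.01567 A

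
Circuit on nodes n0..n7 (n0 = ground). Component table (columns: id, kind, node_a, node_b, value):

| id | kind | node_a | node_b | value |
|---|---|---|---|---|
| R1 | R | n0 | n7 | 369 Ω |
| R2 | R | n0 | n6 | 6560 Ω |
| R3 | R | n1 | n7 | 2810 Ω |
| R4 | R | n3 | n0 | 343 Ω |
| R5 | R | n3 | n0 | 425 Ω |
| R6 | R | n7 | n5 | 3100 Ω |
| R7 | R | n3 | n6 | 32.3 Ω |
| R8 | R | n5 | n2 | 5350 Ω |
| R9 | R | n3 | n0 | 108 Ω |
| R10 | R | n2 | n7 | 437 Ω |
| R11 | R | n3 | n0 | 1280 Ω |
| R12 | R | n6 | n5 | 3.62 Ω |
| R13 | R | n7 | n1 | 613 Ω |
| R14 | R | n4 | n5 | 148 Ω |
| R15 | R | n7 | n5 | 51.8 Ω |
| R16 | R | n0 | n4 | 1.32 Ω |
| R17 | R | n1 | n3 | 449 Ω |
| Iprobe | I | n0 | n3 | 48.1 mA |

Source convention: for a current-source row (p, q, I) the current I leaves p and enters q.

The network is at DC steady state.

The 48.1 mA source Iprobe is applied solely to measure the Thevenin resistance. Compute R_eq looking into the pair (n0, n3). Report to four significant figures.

Element admittances at DC:
  Y(R1) = 0.002710 S between n0,n7
  Y(R2) = 0.0001524 S between n0,n6
  Y(R3) = 0.0003559 S between n1,n7
  Y(R4) = 0.002915 S between n3,n0
  Y(R5) = 0.002353 S between n3,n0
  Y(R6) = 0.0003226 S between n7,n5
  Y(R7) = 0.03096 S between n3,n6
  Y(R8) = 0.0001869 S between n5,n2
  Y(R9) = 0.009259 S between n3,n0
  Y(R10) = 0.002288 S between n2,n7
  Y(R11) = 0.0007813 S between n3,n0
  Y(R12) = 0.2762 S between n6,n5
  Y(R13) = 0.001631 S between n7,n1
  Y(R14) = 0.006757 S between n4,n5
  Y(R15) = 0.01931 S between n7,n5
  Y(R16) = 0.7576 S between n0,n4
  Y(R17) = 0.002227 S between n1,n3
  Iprobe: injects 0.0481 A into n3 (from n0)
Assemble and solve the 7×7 MNA system:
  V(n1)=1.829  V(n2)=1.481  V(n3)=2.151  V(n4)=0.01443  V(n5)=1.633  V(n6)=1.684  V(n7)=1.468

R_eq = 44.72 Ω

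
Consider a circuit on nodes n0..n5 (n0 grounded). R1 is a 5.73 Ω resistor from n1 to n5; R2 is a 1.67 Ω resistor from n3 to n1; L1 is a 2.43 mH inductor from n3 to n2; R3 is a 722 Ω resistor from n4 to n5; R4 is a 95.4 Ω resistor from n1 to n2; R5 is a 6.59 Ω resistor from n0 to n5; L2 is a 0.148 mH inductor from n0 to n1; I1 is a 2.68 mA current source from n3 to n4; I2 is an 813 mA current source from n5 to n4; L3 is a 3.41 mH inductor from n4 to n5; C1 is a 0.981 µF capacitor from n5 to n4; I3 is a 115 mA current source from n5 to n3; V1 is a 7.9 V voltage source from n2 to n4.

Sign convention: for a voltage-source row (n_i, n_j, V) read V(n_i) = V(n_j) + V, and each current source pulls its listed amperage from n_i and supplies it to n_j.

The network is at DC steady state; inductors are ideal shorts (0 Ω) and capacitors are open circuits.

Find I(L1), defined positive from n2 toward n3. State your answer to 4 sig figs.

1.537 A

Apply KCL at each of the 5 non-ground nodes and solve the resulting linear system.
Node n1: branches {R1, R2, R4, L2} → V_1 = 0.000
Node n2: branches {L1, R4, V1} → V_2 = 2.755
Node n3: branches {R2, L1, I1, I3} → V_3 = 2.755
Node n4: branches {R3, I1, I2, L3, C1, V1} → V_4 = -5.145
Node n5: branches {R1, R3, R5, I2, L3, C1, I3} → V_5 = -5.145
Source currents: i(L1)=-1.537, i(L2)=-0.7807, i(L3)=-0.7506, i(V1)=-1.566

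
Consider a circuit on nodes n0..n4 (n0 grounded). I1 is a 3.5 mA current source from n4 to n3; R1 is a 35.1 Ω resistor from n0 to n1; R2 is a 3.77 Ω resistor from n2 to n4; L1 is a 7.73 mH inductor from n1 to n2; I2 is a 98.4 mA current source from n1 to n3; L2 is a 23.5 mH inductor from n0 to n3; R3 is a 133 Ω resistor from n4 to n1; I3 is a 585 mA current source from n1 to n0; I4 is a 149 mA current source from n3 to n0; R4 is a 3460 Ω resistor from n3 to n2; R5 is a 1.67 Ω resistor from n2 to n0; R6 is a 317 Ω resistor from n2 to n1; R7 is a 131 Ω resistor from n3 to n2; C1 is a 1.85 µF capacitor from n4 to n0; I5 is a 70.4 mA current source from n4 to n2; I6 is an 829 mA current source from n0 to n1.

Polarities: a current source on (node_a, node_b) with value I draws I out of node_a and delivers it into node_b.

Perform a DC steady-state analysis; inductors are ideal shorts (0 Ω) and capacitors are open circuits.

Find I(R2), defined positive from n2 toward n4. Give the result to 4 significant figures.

Element admittances at DC:
  I1: injects 0.0035 A into n3 (from n4)
  Y(R1) = 0.02849 S between n0,n1
  Y(R2) = 0.2653 S between n2,n4
  L1: short n1↔n2 (DC inductor)
  I2: injects 0.0984 A into n3 (from n1)
  L2: short n0↔n3 (DC inductor)
  Y(R3) = 0.007519 S between n4,n1
  I3: injects 0.585 A into n0 (from n1)
  I4: injects 0.149 A into n0 (from n3)
  Y(R4) = 0.0002890 S between n3,n2
  Y(R5) = 0.5988 S between n2,n0
  Y(R6) = 0.003155 S between n2,n1
  Y(R7) = 0.007634 S between n3,n2
  Y(C1) = 0.000 S between n4,n0
  I5: injects 0.0704 A into n2 (from n4)
  I6: injects 0.829 A into n1 (from n0)
Assemble and solve the 6×6 MNA system:
  V(n1)=0.2237  V(n2)=0.2237  V(n3)=0.000  V(n4)=-0.04722
  i(L1)=0.1372  i(L2)=0.04533

0.07186 A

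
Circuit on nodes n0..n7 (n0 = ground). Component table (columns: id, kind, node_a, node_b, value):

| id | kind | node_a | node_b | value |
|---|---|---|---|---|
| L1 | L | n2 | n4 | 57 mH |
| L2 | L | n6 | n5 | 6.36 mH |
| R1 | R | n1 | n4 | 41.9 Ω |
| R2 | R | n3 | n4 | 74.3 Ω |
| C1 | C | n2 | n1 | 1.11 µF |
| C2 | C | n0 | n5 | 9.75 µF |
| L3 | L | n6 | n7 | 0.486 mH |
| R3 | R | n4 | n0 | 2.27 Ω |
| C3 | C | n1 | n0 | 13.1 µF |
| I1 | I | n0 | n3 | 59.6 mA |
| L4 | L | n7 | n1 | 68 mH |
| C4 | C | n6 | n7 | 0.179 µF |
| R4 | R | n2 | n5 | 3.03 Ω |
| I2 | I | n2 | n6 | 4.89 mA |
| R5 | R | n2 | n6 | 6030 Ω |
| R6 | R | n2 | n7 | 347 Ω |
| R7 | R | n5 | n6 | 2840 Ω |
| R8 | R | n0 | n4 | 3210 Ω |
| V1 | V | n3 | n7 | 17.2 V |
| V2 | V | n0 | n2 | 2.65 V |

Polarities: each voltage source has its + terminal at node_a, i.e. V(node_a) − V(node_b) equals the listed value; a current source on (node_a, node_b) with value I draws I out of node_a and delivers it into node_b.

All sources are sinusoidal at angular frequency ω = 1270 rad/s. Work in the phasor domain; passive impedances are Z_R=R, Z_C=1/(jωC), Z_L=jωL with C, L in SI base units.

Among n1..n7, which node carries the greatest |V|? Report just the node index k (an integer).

MNA unknowns: 7 node voltages V₁..V_7 plus 2 source currents (V1, V2)
L1: Y=0.000-0.01381j on G[2,4]
L2: Y=0.000-0.1238j on G[6,5]
R1: Y=0.02387+0.000j on G[1,4]
R2: Y=0.01346+0.000j on G[3,4]
C1: Y=0.000+0.001410j on G[2,1]
C2: Y=0.000+0.01238j on G[0,5]
L3: Y=0.000-1.620j on G[6,7]
R3: Y=0.4405+0.000j on G[4,0]
C3: Y=0.000+0.01664j on G[1,0]
I1: z[0]−=0.0596, z[3]+=0.0596
L4: Y=0.000-0.01158j on G[7,1]
C4: Y=0.000+0.0002273j on G[6,7]
R4: Y=0.3300+0.000j on G[2,5]
I2: z[2]−=0.00489, z[6]+=0.00489
R5: Y=0.0001658+0.000j on G[2,6]
R6: Y=0.002882+0.000j on G[2,7]
R7: Y=0.0003521+0.000j on G[5,6]
R8: Y=0.0003115+0.000j on G[0,4]
V1: row V3−V7=17.2, i_V1 at 3,7
V2: row V0−V2=2.65, i_V2 at 0,2
solve → V1=0.3501+1.220j, V2=-2.650+0.000j, V3=14.43-0.8253j, V4=0.4199+0.1264j, V5=-2.951+0.04757j, V6=-2.785-0.7605j, V7=-2.772-0.8253j
aux → i_V1=-0.1289+0.01281j, i_V2=0.1046+0.02498j

3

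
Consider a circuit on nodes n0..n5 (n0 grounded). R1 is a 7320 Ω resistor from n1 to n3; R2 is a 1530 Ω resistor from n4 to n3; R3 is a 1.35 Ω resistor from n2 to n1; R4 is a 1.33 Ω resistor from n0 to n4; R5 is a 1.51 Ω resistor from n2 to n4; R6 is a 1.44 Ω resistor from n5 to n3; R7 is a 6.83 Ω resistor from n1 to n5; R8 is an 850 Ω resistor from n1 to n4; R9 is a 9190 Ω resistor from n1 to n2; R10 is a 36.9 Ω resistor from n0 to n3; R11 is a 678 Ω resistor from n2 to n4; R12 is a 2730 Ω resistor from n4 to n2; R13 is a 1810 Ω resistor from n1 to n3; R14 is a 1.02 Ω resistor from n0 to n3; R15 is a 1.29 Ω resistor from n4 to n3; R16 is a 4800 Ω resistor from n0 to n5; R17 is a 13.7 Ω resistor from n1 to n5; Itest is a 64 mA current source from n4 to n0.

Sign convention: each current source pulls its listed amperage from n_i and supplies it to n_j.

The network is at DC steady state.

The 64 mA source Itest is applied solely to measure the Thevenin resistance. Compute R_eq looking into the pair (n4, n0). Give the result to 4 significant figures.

MNA unknowns: 5 node voltages V₁..V_5
R1: Y=0.0001366 on G[1,3]
R2: Y=0.0006536 on G[4,3]
R3: Y=0.7407 on G[2,1]
R4: Y=0.7519 on G[0,4]
R5: Y=0.6623 on G[2,4]
R6: Y=0.6944 on G[5,3]
R7: Y=0.1464 on G[1,5]
R8: Y=0.001176 on G[1,4]
R9: Y=0.0001088 on G[1,2]
R10: Y=0.02710 on G[0,3]
R11: Y=0.001475 on G[2,4]
R12: Y=0.0003663 on G[4,2]
R13: Y=0.0005525 on G[1,3]
R14: Y=0.9804 on G[0,3]
R15: Y=0.7752 on G[4,3]
R16: Y=0.0002083 on G[0,5]
R17: Y=0.07299 on G[1,5]
Itest: z[4]−=0.064, z[0]+=0.064
solve → V1=-0.04331, V2=-0.04755, V3=-0.02451, V4=-0.05228, V5=-0.02901

R_eq = 0.8168 Ω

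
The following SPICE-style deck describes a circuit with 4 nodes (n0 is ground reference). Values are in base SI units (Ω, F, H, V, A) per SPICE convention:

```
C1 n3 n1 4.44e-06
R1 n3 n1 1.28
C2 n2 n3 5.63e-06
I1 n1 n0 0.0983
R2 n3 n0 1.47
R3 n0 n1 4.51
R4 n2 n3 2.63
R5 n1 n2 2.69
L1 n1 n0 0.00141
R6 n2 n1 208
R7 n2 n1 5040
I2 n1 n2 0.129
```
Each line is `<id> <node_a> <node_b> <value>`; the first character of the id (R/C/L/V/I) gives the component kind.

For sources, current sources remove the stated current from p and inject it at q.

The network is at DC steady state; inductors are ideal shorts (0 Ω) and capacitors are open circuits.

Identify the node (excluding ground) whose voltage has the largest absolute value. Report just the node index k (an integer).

Element admittances at DC:
  Y(C1) = 0.000 S between n3,n1
  Y(R1) = 0.7812 S between n3,n1
  Y(C2) = 0.000 S between n2,n3
  I1: injects 0.0983 A into n0 (from n1)
  Y(R2) = 0.6803 S between n3,n0
  Y(R3) = 0.2217 S between n0,n1
  Y(R4) = 0.3802 S between n2,n3
  Y(R5) = 0.3717 S between n1,n2
  L1: short n1↔n0 (DC inductor)
  Y(R6) = 0.004808 S between n2,n1
  Y(R7) = 0.0001984 S between n2,n1
  I2: injects 0.129 A into n2 (from n1)
Assemble and solve the 4×4 MNA system:
  V(n1)=0.000  V(n2)=0.1901  V(n3)=0.03925
  i(L1)=-0.1250

2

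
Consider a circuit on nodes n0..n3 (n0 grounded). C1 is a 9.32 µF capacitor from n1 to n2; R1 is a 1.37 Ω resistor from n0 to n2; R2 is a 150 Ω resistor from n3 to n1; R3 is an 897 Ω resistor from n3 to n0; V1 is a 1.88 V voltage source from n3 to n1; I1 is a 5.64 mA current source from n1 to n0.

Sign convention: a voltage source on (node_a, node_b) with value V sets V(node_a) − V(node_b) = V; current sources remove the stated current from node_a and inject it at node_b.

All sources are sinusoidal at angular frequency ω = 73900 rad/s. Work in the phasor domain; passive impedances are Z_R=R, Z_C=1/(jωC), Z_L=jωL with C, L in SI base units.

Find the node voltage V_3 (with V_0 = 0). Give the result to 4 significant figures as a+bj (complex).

MNA unknowns: 3 node voltages V₁..V_3 plus 1 source current (V1)
C1: Y=0.000+0.6887j on G[1,2]
R1: Y=0.7299+0.000j on G[0,2]
R2: Y=0.006667+0.000j on G[3,1]
R3: Y=0.001115+0.000j on G[3,0]
V1: row V3−V1=1.88, i_V1 at 3,1
I1: z[1]−=0.00564, z[0]+=0.00564
solve → V1=-0.01060+0.01120j, V2=-0.01058-1.710e-05j, V3=1.869+0.01120j
aux → i_V1=-0.01462-1.248e-05j

1.869+0.01120j V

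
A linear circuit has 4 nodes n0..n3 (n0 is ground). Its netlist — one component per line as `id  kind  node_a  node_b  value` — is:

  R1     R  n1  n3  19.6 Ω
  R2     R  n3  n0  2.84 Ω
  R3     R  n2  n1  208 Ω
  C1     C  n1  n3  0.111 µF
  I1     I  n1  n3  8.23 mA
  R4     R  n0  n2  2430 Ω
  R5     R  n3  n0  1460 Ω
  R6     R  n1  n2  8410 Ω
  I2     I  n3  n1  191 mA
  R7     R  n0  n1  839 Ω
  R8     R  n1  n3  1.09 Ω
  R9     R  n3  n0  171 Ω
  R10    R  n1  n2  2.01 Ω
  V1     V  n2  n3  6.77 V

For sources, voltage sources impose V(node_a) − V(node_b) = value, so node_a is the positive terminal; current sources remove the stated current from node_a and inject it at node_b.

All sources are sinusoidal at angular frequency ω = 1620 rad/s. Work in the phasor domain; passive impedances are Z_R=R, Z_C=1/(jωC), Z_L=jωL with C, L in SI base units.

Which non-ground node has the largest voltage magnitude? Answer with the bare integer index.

2

MNA unknowns: 3 node voltages V₁..V_3 plus 1 source current (V1)
R1: Y=0.05102+0.000j on G[1,3]
R2: Y=0.3521+0.000j on G[3,0]
R3: Y=0.004808+0.000j on G[2,1]
C1: Y=0.000+0.0001798j on G[1,3]
I1: z[1]−=0.00823, z[3]+=0.00823
R4: Y=0.0004115+0.000j on G[0,2]
R5: Y=0.0006849+0.000j on G[3,0]
R6: Y=0.0001189+0.000j on G[1,2]
I2: z[3]−=0.191, z[1]+=0.191
R7: Y=0.001192+0.000j on G[0,1]
R8: Y=0.9174+0.000j on G[1,3]
R9: Y=0.005848+0.000j on G[3,0]
R10: Y=0.4975+0.000j on G[1,2]
V1: row V2−V3=6.77, i_V1 at 2,3
solve → V1=2.419-0.0002964j, V2=6.754+9.840e-07j, V3=-0.01579+9.840e-07j
aux → i_V1=-2.181-0.0001494j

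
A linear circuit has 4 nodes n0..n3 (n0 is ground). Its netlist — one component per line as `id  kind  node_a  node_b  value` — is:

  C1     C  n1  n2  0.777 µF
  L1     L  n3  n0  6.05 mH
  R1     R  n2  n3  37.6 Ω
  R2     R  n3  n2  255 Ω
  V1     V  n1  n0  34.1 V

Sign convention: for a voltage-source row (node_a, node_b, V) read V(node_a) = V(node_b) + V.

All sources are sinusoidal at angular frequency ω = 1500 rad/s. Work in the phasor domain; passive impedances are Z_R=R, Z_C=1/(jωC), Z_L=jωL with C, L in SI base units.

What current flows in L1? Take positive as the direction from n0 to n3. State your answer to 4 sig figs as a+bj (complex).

-0.001548-0.04011j A

Element admittances at ω=1500 rad/s:
  Y(C1) = 0.000+0.001166j S between n1,n2
  Y(L1) = 0.000-0.1102j S between n3,n0
  Y(R1) = 0.02660+0.000j S between n2,n3
  Y(R2) = 0.003922+0.000j S between n3,n2
  V1: constraint V(n1)−V(n0) = 34.1
Assemble and solve the 4×4 MNA system:
  V(n1)=34.10+0.000j  V(n2)=-0.3133+1.328j  V(n3)=-0.3640+0.01405j
  i(V1)=-0.001548-0.04011j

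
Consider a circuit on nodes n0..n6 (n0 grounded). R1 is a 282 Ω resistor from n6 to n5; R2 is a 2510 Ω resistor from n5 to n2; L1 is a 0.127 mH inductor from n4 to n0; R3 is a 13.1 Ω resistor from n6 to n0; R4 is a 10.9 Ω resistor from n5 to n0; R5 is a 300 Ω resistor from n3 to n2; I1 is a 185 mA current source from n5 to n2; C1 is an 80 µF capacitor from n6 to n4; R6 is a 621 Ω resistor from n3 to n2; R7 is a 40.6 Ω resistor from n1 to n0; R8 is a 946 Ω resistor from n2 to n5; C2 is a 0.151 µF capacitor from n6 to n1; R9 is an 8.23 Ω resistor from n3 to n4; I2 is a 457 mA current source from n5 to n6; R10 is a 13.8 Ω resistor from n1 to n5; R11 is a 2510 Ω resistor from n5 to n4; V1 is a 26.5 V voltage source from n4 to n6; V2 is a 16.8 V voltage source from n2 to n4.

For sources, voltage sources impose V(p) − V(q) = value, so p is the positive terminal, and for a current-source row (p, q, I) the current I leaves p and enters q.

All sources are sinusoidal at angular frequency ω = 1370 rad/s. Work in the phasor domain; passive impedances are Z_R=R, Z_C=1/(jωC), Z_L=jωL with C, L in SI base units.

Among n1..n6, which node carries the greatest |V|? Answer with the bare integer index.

Element admittances at ω=1370 rad/s:
  Y(R1) = 0.003546+0.000j S between n6,n5
  Y(R2) = 0.0003984+0.000j S between n5,n2
  Y(L1) = 0.000-5.747j S between n4,n0
  Y(R3) = 0.07634+0.000j S between n6,n0
  Y(R4) = 0.09174+0.000j S between n5,n0
  Y(R5) = 0.003333+0.000j S between n3,n2
  I1: injects 0.185 A into n2 (from n5)
  Y(C1) = 0.000+0.1096j S between n6,n4
  Y(R6) = 0.001610+0.000j S between n3,n2
  Y(R7) = 0.02463+0.000j S between n1,n0
  Y(R8) = 0.001057+0.000j S between n2,n5
  Y(C2) = 0.000+0.0002069j S between n6,n1
  Y(R9) = 0.1215+0.000j S between n3,n4
  I2: injects 0.457 A into n6 (from n5)
  Y(R10) = 0.07246+0.000j S between n1,n5
  Y(R11) = 0.0003984+0.000j S between n5,n4
  V1: constraint V(n4)−V(n6) = 26.5
  V2: constraint V(n2)−V(n4) = 16.8
Assemble and solve the 8×8 MNA system:
  V(n1)=-4.598-0.05210j  V(n2)=16.81+0.4699j  V(n3)=0.6627+0.4699j  V(n4)=0.005901+0.4699j  V(n5)=-6.159-0.007298j  V(n6)=-26.49+0.4699j
  i(V1)=-2.552-2.871j  i(V2)=0.07177-0.0006946j

6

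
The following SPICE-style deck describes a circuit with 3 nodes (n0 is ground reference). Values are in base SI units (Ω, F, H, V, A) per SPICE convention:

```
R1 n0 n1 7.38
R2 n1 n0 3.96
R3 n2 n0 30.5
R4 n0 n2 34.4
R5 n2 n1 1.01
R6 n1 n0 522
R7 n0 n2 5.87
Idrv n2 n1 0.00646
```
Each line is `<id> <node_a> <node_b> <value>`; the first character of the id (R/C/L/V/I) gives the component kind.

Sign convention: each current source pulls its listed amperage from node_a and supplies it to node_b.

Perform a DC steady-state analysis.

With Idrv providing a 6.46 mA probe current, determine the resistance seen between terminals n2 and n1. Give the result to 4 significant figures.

R_eq = 0.8806 Ω

Apply KCL at each of the 2 non-ground nodes and solve the resulting linear system.
Node n1: branches {R1, R2, R5, R6, Idrv} → V_1 = 0.002123
Node n2: branches {R3, R4, R5, R7, Idrv} → V_2 = -0.003565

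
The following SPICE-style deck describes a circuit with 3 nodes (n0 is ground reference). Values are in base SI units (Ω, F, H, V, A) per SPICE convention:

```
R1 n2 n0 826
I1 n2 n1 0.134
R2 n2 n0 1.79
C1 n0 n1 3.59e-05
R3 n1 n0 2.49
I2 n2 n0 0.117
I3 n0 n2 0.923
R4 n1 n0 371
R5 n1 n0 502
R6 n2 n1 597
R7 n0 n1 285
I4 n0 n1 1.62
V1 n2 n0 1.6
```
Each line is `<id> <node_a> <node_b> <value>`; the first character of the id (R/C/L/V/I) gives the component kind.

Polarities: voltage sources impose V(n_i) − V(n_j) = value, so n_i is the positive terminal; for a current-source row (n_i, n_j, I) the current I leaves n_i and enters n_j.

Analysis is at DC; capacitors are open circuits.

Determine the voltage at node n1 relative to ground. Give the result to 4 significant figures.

Apply KCL at each of the 2 non-ground nodes and solve the resulting linear system.
Node n1: branches {I1, C1, R3, R4, R5, R6, R7, I4} → V_1 = 4.269
Node n2: branches {R1, I1, R2, I2, I3, R6, V1} → V_2 = 1.600
Source currents: i(V1)=-0.2193

4.269 V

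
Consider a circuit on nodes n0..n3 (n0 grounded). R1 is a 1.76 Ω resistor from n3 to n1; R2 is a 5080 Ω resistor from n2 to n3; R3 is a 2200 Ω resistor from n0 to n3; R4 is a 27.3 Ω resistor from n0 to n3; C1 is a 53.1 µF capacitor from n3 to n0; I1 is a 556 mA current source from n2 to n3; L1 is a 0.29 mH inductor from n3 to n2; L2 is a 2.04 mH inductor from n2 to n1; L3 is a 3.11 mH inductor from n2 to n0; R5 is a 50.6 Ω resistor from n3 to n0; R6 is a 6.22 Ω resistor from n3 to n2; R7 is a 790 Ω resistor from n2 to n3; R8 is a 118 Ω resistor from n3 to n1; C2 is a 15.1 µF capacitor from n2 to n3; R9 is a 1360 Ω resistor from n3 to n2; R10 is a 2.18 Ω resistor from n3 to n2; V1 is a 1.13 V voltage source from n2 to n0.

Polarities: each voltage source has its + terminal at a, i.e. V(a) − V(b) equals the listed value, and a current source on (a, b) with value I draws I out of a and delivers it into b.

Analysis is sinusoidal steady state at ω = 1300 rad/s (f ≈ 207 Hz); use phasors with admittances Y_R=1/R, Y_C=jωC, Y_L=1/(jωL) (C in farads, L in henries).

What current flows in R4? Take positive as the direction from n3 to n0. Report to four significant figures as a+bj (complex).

MNA unknowns: 3 node voltages V₁..V_3 plus 1 source current (V1)
R1: Y=0.5682+0.000j on G[3,1]
R2: Y=0.0001969+0.000j on G[2,3]
R3: Y=0.0004545+0.000j on G[0,3]
R4: Y=0.03663+0.000j on G[0,3]
C1: Y=0.000+0.06903j on G[3,0]
I1: z[2]−=0.556, z[3]+=0.556
L1: Y=0.000-2.653j on G[3,2]
L2: Y=0.000-0.3771j on G[2,1]
L3: Y=0.000-0.2473j on G[2,0]
R5: Y=0.01976+0.000j on G[3,0]
R6: Y=0.1608+0.000j on G[3,2]
R7: Y=0.001266+0.000j on G[2,3]
R8: Y=0.008475+0.000j on G[3,1]
C2: Y=0.000+0.01963j on G[2,3]
R9: Y=0.0007353+0.000j on G[3,2]
R10: Y=0.4587+0.000j on G[3,2]
V1: row V2−V0=1.13, i_V1 at 2,0
solve → V1=1.112+0.1399j, V2=1.130+0.000j, V3=1.203+0.1518j
aux → i_V1=-0.05792+0.1878j

0.04408+0.005562j A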